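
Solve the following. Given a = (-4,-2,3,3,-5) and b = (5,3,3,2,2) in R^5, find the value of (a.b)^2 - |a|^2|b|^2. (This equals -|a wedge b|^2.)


a . b = (-4)*5 + (-2)*3 + 3*3 + 3*2 + (-5)*2
= -20 + (-6) + 9 + 6 + (-10) = -21
|a|^2 = (-4)^2 + (-2)^2 + 3^2 + 3^2 + (-5)^2 = 63
|b|^2 = 5^2 + 3^2 + 3^2 + 2^2 + 2^2 = 51
(a.b)^2 = (-21)^2 = 441
|a|^2 * |b|^2 = 63 * 51 = 3213
Result = 441 - 3213 = -2772


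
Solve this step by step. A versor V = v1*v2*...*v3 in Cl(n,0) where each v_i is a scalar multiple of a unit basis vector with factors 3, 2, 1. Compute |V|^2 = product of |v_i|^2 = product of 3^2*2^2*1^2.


Each vector v_i has |v_i|^2 = s_i^2
Squared scales: 3^2 = 9, 2^2 = 4, 1^2 = 1
|V|^2 = 9 * 4 * 1
= 36


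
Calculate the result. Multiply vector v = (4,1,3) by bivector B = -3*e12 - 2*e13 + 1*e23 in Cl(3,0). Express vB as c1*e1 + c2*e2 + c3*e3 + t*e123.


vB has grade-1 (vector) and grade-3 (trivector) parts: vB = (v _| B) + (v ^ B).
Vector part <vB>_1:
  e1: -v2*b12 - v3*b13 = -(1)*(-3) - (3)*(-2) = 9
  e2: v1*b12 - v3*b23 = (4)*(-3) - (3)*(1) = -15
  e3: v1*b13 + v2*b23 = (4)*(-2) + (1)*(1) = -7
Trivector part <vB>_3:
  e123: v1*b23 - v2*b13 + v3*b12 = (4)*(1) - (1)*(-2) + (3)*(-3) = -3
vB = 9*e1 - 15*e2 - 7*e3 - 3*e123


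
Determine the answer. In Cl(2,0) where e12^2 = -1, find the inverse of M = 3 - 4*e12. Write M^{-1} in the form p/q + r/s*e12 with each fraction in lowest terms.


M = 3 - 4*e12, where e12^2 = -1.
Since M commutes with its reverse ~M = a - b*e12, M * ~M = a^2 - b^2*e12^2 = a^2 + b^2.
So M^{-1} = ~M / (a^2 + b^2) = (a - b*e12)/(a^2 + b^2).
a^2 + b^2 = 9 + 16 = 25
Scalar part = 3/25 = 3/25
Bivector coeff = 4/25 = 4/25
M^{-1} = 3/25 + 4/25*e12


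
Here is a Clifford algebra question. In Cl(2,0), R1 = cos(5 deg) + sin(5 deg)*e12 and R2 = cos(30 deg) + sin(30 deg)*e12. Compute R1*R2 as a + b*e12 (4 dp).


Same-plane rotors commute and their half-angles add:
R1*R2 = cos(a1 + a2) + sin(a1 + a2)*e12.
a1 + a2 = 5 + 30 = 35 deg
cos(35 deg) = 0.8192
sin(35 deg) = 0.5736
R1*R2 = 0.8192 + 0.5736*e12


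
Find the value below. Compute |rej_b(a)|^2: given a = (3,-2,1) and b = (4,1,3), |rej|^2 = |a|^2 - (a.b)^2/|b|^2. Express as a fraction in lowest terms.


|a|^2 = 3^2 + (-2)^2 + 1^2 = 14
|b|^2 = 4^2 + 1^2 + 3^2 = 26
a . b = 3*4 + (-2)*1 + 1*3 = 13
(a.b)^2 = 13^2 = 169
|rej|^2 = 14 - 169/26
= (364 - 169)/26
= 195/26
In lowest terms: 15/2


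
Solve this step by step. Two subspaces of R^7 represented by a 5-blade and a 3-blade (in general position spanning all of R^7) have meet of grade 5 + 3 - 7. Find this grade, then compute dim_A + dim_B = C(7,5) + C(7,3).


Meet grade = grade(A) + grade(B) - n
= 5 + 3 - 7 = 1
C(7,5) = 21
C(7,3) = 35
dim_A + dim_B = 21 + 35 = 56


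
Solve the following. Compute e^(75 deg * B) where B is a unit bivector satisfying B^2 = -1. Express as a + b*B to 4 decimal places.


For a unit bivector B with B^2 = -1, the exponential series gives
e^(theta*B) = cos(theta) + sin(theta)*B (the GA analogue of Euler's formula).
theta = 75 degrees = 1.308997 rad
cos(75 deg) = 0.2588
sin(75 deg) = 0.9659
exp(theta*B) = 0.2588 + 0.9659*B


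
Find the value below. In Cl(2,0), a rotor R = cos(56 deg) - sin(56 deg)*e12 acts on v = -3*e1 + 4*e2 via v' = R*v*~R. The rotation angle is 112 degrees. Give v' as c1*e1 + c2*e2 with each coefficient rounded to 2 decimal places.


Rotor R = cos(56deg) - sin(56deg)*e12
Rotation angle theta = 2 * 56 = 112 degrees
v' = R*v*~R rotates v by theta.
cos(112deg) = -0.3746, sin(112deg) = 0.9272
v'_1 = -3*cos(112deg) - 4*sin(112deg)
= -3*(-0.3746) - 4*0.9272
= -2.58
v'_2 = -3*sin(112deg) + 4*cos(112deg)
= -3*0.9272 + 4*(-0.3746)
= -4.28
v' = -2.58*e1 - 4.28*e2


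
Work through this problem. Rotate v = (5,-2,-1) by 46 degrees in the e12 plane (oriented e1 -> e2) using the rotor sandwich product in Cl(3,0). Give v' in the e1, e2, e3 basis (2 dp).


Rotor R = cos(23deg) - sin(23deg)*e12
Rotation angle theta = 2 * 23 = 46 degrees in the e12 plane (e1 -> e2).
The component perpendicular to the plane (e3) is invariant: v'_3 = v3 = -1.00
cos(46deg) = 0.6947, sin(46deg) = 0.7193
v'_1 = v1*cos(theta) - v2*sin(theta) = 5*0.6947 - (-2)*0.7193 = 4.91
v'_2 = v1*sin(theta) + v2*cos(theta) = 5*0.7193 + (-2)*0.6947 = 2.21
v' = 4.91*e1 + 2.21*e2 - 1.00*e3


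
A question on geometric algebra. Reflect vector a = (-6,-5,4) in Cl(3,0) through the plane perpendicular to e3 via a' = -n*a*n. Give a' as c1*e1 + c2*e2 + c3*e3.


Reflection formula: a' = -n*a*n, with n = e3 (unit vector, n^2 = 1).
For reflection through hyperplane perp to e3:
The component along e3 flips sign, others stay.
a = (-6, -5, 4)
a' = (-6, -5, -4)
a' = -6*e1 - 5*e2 - 4*e3


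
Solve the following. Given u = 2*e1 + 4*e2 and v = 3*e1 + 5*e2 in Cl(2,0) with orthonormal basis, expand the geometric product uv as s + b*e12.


Expand: (2*e1 + 4*e2)(3*e1 + 5*e2)
= 2*3*e1e1 + 2*5*e1e2 + 4*3*e2e1 + 4*5*e2e2
Using e1^2 = e2^2 = 1, e2e1 = -e1e2:
Scalar part s = 2*3 + 4*5 = 6 + 20 = 26
Bivector part b = 2*5 - 4*3 = 10 - 12 = -2
uv = 26 - 2*e12


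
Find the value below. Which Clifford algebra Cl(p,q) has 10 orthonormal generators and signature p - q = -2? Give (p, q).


We need p + q = 10 and p - q = -2.
Adding: 2p = 10 + (-2) = 8, so p = 4.
Then q = 10 - 4 = 6.
(p, q) = (4, 6)


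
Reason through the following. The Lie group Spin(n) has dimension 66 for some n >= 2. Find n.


dim Spin(n) = dim so(n) = n(n-1)/2.
Solve n(n-1)/2 = 66, i.e. n^2 - n - 132 = 0.
Discriminant = 1 + 8*66 = 529
n = (1 + sqrt(529))/2 = (1 + 23)/2 = 12


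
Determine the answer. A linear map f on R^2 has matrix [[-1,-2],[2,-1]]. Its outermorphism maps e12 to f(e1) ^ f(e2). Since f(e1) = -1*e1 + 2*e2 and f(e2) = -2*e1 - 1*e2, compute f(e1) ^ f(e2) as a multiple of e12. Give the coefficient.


The outermorphism of a linear map f sends e1^e2 to f(e1)^f(e2).
f(e1) = -1*e1 + 2*e2
f(e2) = -2*e1 - 1*e2
f(e1) ^ f(e2) = (-1*e1 + 2*e2) ^ (-2*e1 - 1*e2)
= (-1)*(-1)*e12 + 2*(-2)*e21
= (1 - (-4))*e12
= 5*e12
Coefficient = 5


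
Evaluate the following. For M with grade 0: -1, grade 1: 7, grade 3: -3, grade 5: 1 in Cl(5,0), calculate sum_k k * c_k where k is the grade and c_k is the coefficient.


Grade-weighted sum = sum of grade_k * coefficient_k
0*(-1) = 0
1*7 = 7
3*(-3) = -9
5*1 = 5
Total = 0 + 7 + (-9) + 5 = 3


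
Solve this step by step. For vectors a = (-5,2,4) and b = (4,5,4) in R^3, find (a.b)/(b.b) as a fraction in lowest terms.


Projection coefficient = (a . b) / (b . b)
a . b = (-5)*4 + 2*5 + 4*4
= -20 + 10 + 16 = 6
b . b = 4^2 + 5^2 + 4^2
= 16 + 25 + 16 = 57
Coefficient = 6/57
In lowest terms: 2/19


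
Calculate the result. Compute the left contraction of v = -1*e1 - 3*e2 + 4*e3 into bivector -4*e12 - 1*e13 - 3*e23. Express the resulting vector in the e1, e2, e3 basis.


Left contraction v _| B = <vB>_1 (grade-1 part of the geometric product vB).
Using e1_|e12 = e2, e2_|e12 = -e1, e1_|e13 = e3, e3_|e13 = -e1, e2_|e23 = e3, e3_|e23 = -e2:
e1 coeff: -v2*b12 - v3*b13 = -(-3)*(-4) - (4)*(-1) = -8
e2 coeff: v1*b12 - v3*b23 = (-1)*(-4) - (4)*(-3) = 16
e3 coeff: v1*b13 + v2*b23 = (-1)*(-1) + (-3)*(-3) = 10
v _| B = -8*e1 + 16*e2 + 10*e3


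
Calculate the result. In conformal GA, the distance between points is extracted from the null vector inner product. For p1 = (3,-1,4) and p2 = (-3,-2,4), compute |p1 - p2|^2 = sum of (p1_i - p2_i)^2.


p1 - p2 = (6, 1, 0)
|p1 - p2|^2 = 6^2 + 1^2 + 0^2
= 36 + 1 + 0
= 37


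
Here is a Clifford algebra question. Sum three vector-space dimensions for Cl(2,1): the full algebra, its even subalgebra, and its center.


n = 2 + 1 = 3
Total dim = 2^3 = 8
Even subalgebra dim = 2^2 = 4
n is odd, so center dim = 2
Sum = 8 + 4 + 2 = 14


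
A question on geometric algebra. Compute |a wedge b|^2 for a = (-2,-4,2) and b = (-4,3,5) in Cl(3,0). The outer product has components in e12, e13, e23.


a wedge b = (a1*b2 - a2*b1)*e12 + (a1*b3 - a3*b1)*e13 + (a2*b3 - a3*b2)*e23
e12 coeff: (-2)*3 - (-4)*(-4) = -6 - 16 = -22
e13 coeff: (-2)*5 - 2*(-4) = -10 - (-8) = -2
e23 coeff: (-4)*5 - 2*3 = -20 - 6 = -26
|a wedge b|^2 = (-22)^2 + (-2)^2 + (-26)^2
= 484 + 4 + 676
= 1164


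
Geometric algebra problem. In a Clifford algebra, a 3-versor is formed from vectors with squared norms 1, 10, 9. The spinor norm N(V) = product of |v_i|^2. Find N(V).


Spinor norm N(V) = |v1|^2 * |v2|^2 * ... * |v3|^2
= 1 * 10 * 9
Running product: 1, 10, 90
N(V) = 90


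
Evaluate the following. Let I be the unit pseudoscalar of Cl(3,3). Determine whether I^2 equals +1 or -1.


The pseudoscalar I = e1...e_n (product of all n generators) of Cl(p,q) satisfies I^2 = (-1)^(q + n(n-1)/2).
p = 3, q = 3, n = p + q = 6
n(n-1)/2 = 6 * 5 / 2 = 15
Exponent = q + n(n-1)/2 = 3 + 15 = 18
I^2 = (-1)^18 = +1


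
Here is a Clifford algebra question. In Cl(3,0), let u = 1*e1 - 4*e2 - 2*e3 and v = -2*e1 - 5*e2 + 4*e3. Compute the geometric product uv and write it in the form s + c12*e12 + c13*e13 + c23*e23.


In Cl(3,0): e_i^2 = 1, e_ie_j = -e_je_i for i != j.
Scalar part = u . v = 1*(-2) + (-4)*(-5) + (-2)*4
= -2 + 20 + (-8) = 10
e12 coeff = 1*(-5) - (-4)*(-2) = -5 - 8 = -13
e13 coeff = 1*4 - (-2)*(-2) = 4 - 4 = 0
e23 coeff = (-4)*4 - (-2)*(-5) = -16 - 10 = -26
uv = 10 - 13*e12 + 0*e13 - 26*e23


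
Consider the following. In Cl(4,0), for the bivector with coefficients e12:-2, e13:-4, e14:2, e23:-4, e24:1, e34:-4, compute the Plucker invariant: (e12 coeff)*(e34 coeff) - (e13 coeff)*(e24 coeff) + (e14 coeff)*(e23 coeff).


Plucker relation: af - be + cd
a*f = (-2)*(-4) = 8
b*e = (-4)*1 = -4
c*d = 2*(-4) = -8
af - be + cd = 8 - (-4) + (-8)
= 4


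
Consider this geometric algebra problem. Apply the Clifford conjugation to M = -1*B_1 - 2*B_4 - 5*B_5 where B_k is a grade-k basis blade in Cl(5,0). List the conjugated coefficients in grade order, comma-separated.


Clifford conjugate sign for grade k: (-1)^(k(k+1)/2)
Grade 1: (-1)^(1*2/2) = (-1)^1 = -1, coeff -1 -> 1
Grade 4: (-1)^(4*5/2) = (-1)^10 = 1, coeff -2 -> -2
Grade 5: (-1)^(5*6/2) = (-1)^15 = -1, coeff -5 -> 5
Conjugated coefficients: 1, -2, 5


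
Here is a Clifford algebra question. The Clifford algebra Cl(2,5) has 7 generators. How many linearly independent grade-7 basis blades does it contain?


Number of grade-k basis blades in Cl(p,q) with n = p + q is C(n, k).
n = 2 + 5 = 7
C(7, 7) = 7! / (7! * 0!)
= 5040 / (5040 * 1)
= 1


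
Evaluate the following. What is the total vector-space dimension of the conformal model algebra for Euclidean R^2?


The conformal model of R^2 uses Cl(3,1): the 2 Euclidean generators plus two extra orthogonal generators e+ (e+^2 = +1) and e- (e-^2 = -1), from which the null vectors e0, einf are built.
Number of generators m = 2 + 2 = 4.
dim Cl(p,q) = 2^m = 2^4 = 16


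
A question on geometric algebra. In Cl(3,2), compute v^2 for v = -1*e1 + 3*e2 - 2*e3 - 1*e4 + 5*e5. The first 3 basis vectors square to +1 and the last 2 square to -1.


v^2 = sum of c_i^2 * e_i^2
Positive signature terms (e_i^2 = +1): (-1)^2 + 3^2 + (-2)^2 = 14
Negative signature terms (e_j^2 = -1): (-1)^2 + 5^2 = 26
v^2 = 14 - 26 = -12


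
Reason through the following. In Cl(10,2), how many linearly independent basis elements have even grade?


Even subalgebra dimension = 2^(n-1)
n = 10 + 2 = 12
2^(12 - 1) = 2^11 = 2048
Verification: sum of C(12,k) for even k = 1 + 66 + 495 + 924 + 495 + 66 + 1 = 2048
Result = 2048


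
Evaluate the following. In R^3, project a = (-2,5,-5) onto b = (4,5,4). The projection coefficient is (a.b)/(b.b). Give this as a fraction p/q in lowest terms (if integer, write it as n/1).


Projection coefficient = (a . b) / (b . b)
a . b = (-2)*4 + 5*5 + (-5)*4
= -8 + 25 + (-20) = -3
b . b = 4^2 + 5^2 + 4^2
= 16 + 25 + 16 = 57
Coefficient = -3/57
In lowest terms: -1/19


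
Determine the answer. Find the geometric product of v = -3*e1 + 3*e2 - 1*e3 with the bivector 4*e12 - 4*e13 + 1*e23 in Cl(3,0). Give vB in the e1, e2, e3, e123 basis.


vB has grade-1 (vector) and grade-3 (trivector) parts: vB = (v _| B) + (v ^ B).
Vector part <vB>_1:
  e1: -v2*b12 - v3*b13 = -(3)*(4) - (-1)*(-4) = -16
  e2: v1*b12 - v3*b23 = (-3)*(4) - (-1)*(1) = -11
  e3: v1*b13 + v2*b23 = (-3)*(-4) + (3)*(1) = 15
Trivector part <vB>_3:
  e123: v1*b23 - v2*b13 + v3*b12 = (-3)*(1) - (3)*(-4) + (-1)*(4) = 5
vB = -16*e1 - 11*e2 + 15*e3 + 5*e123


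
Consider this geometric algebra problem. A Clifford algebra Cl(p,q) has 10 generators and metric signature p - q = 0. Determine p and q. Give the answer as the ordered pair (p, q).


We need p + q = 10 and p - q = 0.
Adding: 2p = 10 + 0 = 10, so p = 5.
Then q = 10 - 5 = 5.
(p, q) = (5, 5)


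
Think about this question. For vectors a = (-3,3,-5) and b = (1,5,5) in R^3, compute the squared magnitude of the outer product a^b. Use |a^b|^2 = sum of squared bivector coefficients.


a wedge b = (a1*b2 - a2*b1)*e12 + (a1*b3 - a3*b1)*e13 + (a2*b3 - a3*b2)*e23
e12 coeff: (-3)*5 - 3*1 = -15 - 3 = -18
e13 coeff: (-3)*5 - (-5)*1 = -15 - (-5) = -10
e23 coeff: 3*5 - (-5)*5 = 15 - (-25) = 40
|a wedge b|^2 = (-18)^2 + (-10)^2 + 40^2
= 324 + 100 + 1600
= 2024


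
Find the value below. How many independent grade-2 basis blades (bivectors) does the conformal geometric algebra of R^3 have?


The conformal model of R^3 uses Cl(4,1) with m = 3 + 2 = 5 generators.
Number of grade-2 blades = C(m, 2) = C(5, 2)
= 5*4/2 = 10


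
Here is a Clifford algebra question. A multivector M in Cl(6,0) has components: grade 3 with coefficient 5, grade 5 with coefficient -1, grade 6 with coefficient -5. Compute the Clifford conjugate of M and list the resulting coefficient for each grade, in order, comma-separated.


Clifford conjugate sign for grade k: (-1)^(k(k+1)/2)
Grade 3: (-1)^(3*4/2) = (-1)^6 = 1, coeff 5 -> 5
Grade 5: (-1)^(5*6/2) = (-1)^15 = -1, coeff -1 -> 1
Grade 6: (-1)^(6*7/2) = (-1)^21 = -1, coeff -5 -> 5
Conjugated coefficients: 5, 1, 5


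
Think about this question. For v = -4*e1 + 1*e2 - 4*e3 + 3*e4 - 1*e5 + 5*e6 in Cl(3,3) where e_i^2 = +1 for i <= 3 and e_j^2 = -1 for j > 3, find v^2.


v^2 = sum of c_i^2 * e_i^2
Positive signature terms (e_i^2 = +1): (-4)^2 + 1^2 + (-4)^2 = 33
Negative signature terms (e_j^2 = -1): 3^2 + (-1)^2 + 5^2 = 35
v^2 = 33 - 35 = -2


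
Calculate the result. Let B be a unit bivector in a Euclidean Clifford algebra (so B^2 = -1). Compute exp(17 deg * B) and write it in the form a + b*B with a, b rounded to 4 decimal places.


For a unit bivector B with B^2 = -1, the exponential series gives
e^(theta*B) = cos(theta) + sin(theta)*B (the GA analogue of Euler's formula).
theta = 17 degrees = 0.296706 rad
cos(17 deg) = 0.9563
sin(17 deg) = 0.2924
exp(theta*B) = 0.9563 + 0.2924*B


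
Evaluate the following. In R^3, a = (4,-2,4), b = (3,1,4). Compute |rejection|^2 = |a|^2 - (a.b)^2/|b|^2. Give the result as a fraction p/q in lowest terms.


|a|^2 = 4^2 + (-2)^2 + 4^2 = 36
|b|^2 = 3^2 + 1^2 + 4^2 = 26
a . b = 4*3 + (-2)*1 + 4*4 = 26
(a.b)^2 = 26^2 = 676
|rej|^2 = 36 - 676/26
= (936 - 676)/26
= 260/26
In lowest terms: 10/1


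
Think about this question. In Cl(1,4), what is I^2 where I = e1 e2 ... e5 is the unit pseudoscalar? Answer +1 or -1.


The pseudoscalar I = e1...e_n (product of all n generators) of Cl(p,q) satisfies I^2 = (-1)^(q + n(n-1)/2).
p = 1, q = 4, n = p + q = 5
n(n-1)/2 = 5 * 4 / 2 = 10
Exponent = q + n(n-1)/2 = 4 + 10 = 14
I^2 = (-1)^14 = +1


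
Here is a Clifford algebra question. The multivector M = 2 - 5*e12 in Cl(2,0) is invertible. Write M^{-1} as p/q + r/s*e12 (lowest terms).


M = 2 - 5*e12, where e12^2 = -1.
Since M commutes with its reverse ~M = a - b*e12, M * ~M = a^2 - b^2*e12^2 = a^2 + b^2.
So M^{-1} = ~M / (a^2 + b^2) = (a - b*e12)/(a^2 + b^2).
a^2 + b^2 = 4 + 25 = 29
Scalar part = 2/29 = 2/29
Bivector coeff = 5/29 = 5/29
M^{-1} = 2/29 + 5/29*e12


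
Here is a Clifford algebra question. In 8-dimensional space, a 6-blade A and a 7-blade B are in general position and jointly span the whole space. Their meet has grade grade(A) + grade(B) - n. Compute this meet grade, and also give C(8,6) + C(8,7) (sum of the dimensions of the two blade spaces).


Meet grade = grade(A) + grade(B) - n
= 6 + 7 - 8 = 5
C(8,6) = 28
C(8,7) = 8
dim_A + dim_B = 28 + 8 = 36


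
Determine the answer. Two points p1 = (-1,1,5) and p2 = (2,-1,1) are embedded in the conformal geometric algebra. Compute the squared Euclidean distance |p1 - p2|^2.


p1 - p2 = (-3, 2, 4)
|p1 - p2|^2 = (-3)^2 + 2^2 + 4^2
= 9 + 4 + 16
= 29


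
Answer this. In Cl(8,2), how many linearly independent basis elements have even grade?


Even subalgebra dimension = 2^(n-1)
n = 8 + 2 = 10
2^(10 - 1) = 2^9 = 512
Verification: sum of C(10,k) for even k = 1 + 45 + 210 + 210 + 45 + 1 = 512
Result = 512


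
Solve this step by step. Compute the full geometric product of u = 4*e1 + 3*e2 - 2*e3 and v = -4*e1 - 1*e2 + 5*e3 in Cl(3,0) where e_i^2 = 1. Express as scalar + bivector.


In Cl(3,0): e_i^2 = 1, e_ie_j = -e_je_i for i != j.
Scalar part = u . v = 4*(-4) + 3*(-1) + (-2)*5
= -16 + (-3) + (-10) = -29
e12 coeff = 4*(-1) - 3*(-4) = -4 - (-12) = 8
e13 coeff = 4*5 - (-2)*(-4) = 20 - 8 = 12
e23 coeff = 3*5 - (-2)*(-1) = 15 - 2 = 13
uv = -29 + 8*e12 + 12*e13 + 13*e23


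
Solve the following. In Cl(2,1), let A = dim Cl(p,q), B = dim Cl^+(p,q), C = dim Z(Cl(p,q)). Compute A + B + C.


n = 2 + 1 = 3
Total dim = 2^3 = 8
Even subalgebra dim = 2^2 = 4
n is odd, so center dim = 2
Sum = 8 + 4 + 2 = 14


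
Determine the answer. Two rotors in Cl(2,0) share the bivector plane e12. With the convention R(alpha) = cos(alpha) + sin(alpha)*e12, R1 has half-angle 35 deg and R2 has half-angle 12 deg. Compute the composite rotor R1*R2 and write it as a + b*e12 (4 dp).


Same-plane rotors commute and their half-angles add:
R1*R2 = cos(a1 + a2) + sin(a1 + a2)*e12.
a1 + a2 = 35 + 12 = 47 deg
cos(47 deg) = 0.6820
sin(47 deg) = 0.7314
R1*R2 = 0.6820 + 0.7314*e12


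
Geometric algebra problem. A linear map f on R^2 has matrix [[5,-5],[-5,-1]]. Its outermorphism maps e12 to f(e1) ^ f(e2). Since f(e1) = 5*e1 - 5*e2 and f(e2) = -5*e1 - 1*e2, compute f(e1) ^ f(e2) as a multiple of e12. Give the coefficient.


The outermorphism of a linear map f sends e1^e2 to f(e1)^f(e2).
f(e1) = 5*e1 - 5*e2
f(e2) = -5*e1 - 1*e2
f(e1) ^ f(e2) = (5*e1 - 5*e2) ^ (-5*e1 - 1*e2)
= 5*(-1)*e12 + (-5)*(-5)*e21
= (-5 - 25)*e12
= -30*e12
Coefficient = -30


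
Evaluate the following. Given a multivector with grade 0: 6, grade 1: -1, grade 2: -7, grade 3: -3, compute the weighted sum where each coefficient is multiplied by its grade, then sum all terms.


Grade-weighted sum = sum of grade_k * coefficient_k
0*6 = 0
1*(-1) = -1
2*(-7) = -14
3*(-3) = -9
Total = 0 + (-1) + (-14) + (-9) = -24


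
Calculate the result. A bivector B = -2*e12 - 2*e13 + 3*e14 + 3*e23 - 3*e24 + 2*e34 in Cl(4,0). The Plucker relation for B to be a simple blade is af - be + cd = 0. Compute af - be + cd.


Plucker relation: af - be + cd
a*f = (-2)*2 = -4
b*e = (-2)*(-3) = 6
c*d = 3*3 = 9
af - be + cd = -4 - 6 + 9
= -1


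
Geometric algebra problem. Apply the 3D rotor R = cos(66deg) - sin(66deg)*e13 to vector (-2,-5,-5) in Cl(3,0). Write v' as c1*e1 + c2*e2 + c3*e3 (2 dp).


Rotor R = cos(66deg) - sin(66deg)*e13
Rotation angle theta = 2 * 66 = 132 degrees in the e13 plane (e1 -> e3).
The component perpendicular to the plane (e2) is invariant: v'_2 = v2 = -5.00
cos(132deg) = -0.6691, sin(132deg) = 0.7431
v'_1 = v1*cos(theta) - v3*sin(theta) = -2*(-0.6691) - (-5)*0.7431 = 5.05
v'_3 = v1*sin(theta) + v3*cos(theta) = -2*0.7431 + (-5)*(-0.6691) = 1.86
v' = 5.05*e1 - 5.00*e2 + 1.86*e3


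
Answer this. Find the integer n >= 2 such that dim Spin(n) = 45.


dim Spin(n) = dim so(n) = n(n-1)/2.
Solve n(n-1)/2 = 45, i.e. n^2 - n - 90 = 0.
Discriminant = 1 + 8*45 = 361
n = (1 + sqrt(361))/2 = (1 + 19)/2 = 10


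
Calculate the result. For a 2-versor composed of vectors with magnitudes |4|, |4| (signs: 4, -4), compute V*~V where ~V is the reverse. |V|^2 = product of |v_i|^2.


Each vector v_i has |v_i|^2 = s_i^2
Squared scales: 4^2 = 16, (-4)^2 = 16
|V|^2 = 16 * 16
= 256


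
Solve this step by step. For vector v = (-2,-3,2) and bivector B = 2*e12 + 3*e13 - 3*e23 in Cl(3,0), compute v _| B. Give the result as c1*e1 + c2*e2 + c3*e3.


Left contraction v _| B = <vB>_1 (grade-1 part of the geometric product vB).
Using e1_|e12 = e2, e2_|e12 = -e1, e1_|e13 = e3, e3_|e13 = -e1, e2_|e23 = e3, e3_|e23 = -e2:
e1 coeff: -v2*b12 - v3*b13 = -(-3)*(2) - (2)*(3) = 0
e2 coeff: v1*b12 - v3*b23 = (-2)*(2) - (2)*(-3) = 2
e3 coeff: v1*b13 + v2*b23 = (-2)*(3) + (-3)*(-3) = 3
v _| B = 0*e1 + 2*e2 + 3*e3


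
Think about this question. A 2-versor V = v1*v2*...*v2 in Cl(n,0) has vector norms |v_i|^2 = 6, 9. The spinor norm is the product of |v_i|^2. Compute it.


Spinor norm N(V) = |v1|^2 * |v2|^2 * ... * |v2|^2
= 6 * 9
Running product: 6, 54
N(V) = 54


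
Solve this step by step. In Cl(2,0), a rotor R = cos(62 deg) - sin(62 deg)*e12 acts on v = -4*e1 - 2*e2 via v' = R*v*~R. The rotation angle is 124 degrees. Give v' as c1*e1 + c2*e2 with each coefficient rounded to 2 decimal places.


Rotor R = cos(62deg) - sin(62deg)*e12
Rotation angle theta = 2 * 62 = 124 degrees
v' = R*v*~R rotates v by theta.
cos(124deg) = -0.5592, sin(124deg) = 0.8290
v'_1 = -4*cos(124deg) - (-2)*sin(124deg)
= -4*(-0.5592) - (-2)*0.8290
= 3.89
v'_2 = -4*sin(124deg) + (-2)*cos(124deg)
= -4*0.8290 + (-2)*(-0.5592)
= -2.20
v' = 3.89*e1 - 2.20*e2


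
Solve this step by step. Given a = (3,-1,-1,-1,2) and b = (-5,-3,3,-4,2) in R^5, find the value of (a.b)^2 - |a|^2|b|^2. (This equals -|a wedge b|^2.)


a . b = 3*(-5) + (-1)*(-3) + (-1)*3 + (-1)*(-4) + 2*2
= -15 + 3 + (-3) + 4 + 4 = -7
|a|^2 = 3^2 + (-1)^2 + (-1)^2 + (-1)^2 + 2^2 = 16
|b|^2 = (-5)^2 + (-3)^2 + 3^2 + (-4)^2 + 2^2 = 63
(a.b)^2 = (-7)^2 = 49
|a|^2 * |b|^2 = 16 * 63 = 1008
Result = 49 - 1008 = -959


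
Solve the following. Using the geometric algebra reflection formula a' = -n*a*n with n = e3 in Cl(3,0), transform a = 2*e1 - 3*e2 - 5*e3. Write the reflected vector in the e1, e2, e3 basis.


Reflection formula: a' = -n*a*n, with n = e3 (unit vector, n^2 = 1).
For reflection through hyperplane perp to e3:
The component along e3 flips sign, others stay.
a = (2, -3, -5)
a' = (2, -3, 5)
a' = 2*e1 - 3*e2 + 5*e3


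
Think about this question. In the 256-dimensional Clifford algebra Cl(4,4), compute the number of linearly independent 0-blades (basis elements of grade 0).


Number of grade-k basis blades in Cl(p,q) with n = p + q is C(n, k).
n = 4 + 4 = 8
C(8, 0) = 8! / (0! * 8!)
= 40320 / (1 * 40320)
= 1


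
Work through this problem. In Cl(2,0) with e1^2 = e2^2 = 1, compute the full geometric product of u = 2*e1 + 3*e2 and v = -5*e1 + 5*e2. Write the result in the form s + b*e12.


Expand: (2*e1 + 3*e2)(-5*e1 + 5*e2)
= 2*(-5)*e1e1 + 2*5*e1e2 + 3*(-5)*e2e1 + 3*5*e2e2
Using e1^2 = e2^2 = 1, e2e1 = -e1e2:
Scalar part s = 2*(-5) + 3*5 = -10 + 15 = 5
Bivector part b = 2*5 - 3*(-5) = 10 - (-15) = 25
uv = 5 + 25*e12


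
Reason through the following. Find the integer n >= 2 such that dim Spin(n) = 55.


dim Spin(n) = dim so(n) = n(n-1)/2.
Solve n(n-1)/2 = 55, i.e. n^2 - n - 110 = 0.
Discriminant = 1 + 8*55 = 441
n = (1 + sqrt(441))/2 = (1 + 21)/2 = 11


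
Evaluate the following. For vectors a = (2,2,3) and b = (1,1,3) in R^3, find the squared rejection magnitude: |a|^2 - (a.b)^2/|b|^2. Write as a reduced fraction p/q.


|a|^2 = 2^2 + 2^2 + 3^2 = 17
|b|^2 = 1^2 + 1^2 + 3^2 = 11
a . b = 2*1 + 2*1 + 3*3 = 13
(a.b)^2 = 13^2 = 169
|rej|^2 = 17 - 169/11
= (187 - 169)/11
= 18/11
In lowest terms: 18/11


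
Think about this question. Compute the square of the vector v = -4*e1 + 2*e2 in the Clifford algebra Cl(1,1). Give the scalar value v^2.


v^2 = sum of c_i^2 * e_i^2
Positive signature terms (e_i^2 = +1): (-4)^2 = 16
Negative signature terms (e_j^2 = -1): 2^2 = 4
v^2 = 16 - 4 = 12


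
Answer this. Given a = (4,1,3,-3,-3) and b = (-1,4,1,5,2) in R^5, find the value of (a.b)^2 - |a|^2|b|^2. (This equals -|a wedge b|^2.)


a . b = 4*(-1) + 1*4 + 3*1 + (-3)*5 + (-3)*2
= -4 + 4 + 3 + (-15) + (-6) = -18
|a|^2 = 4^2 + 1^2 + 3^2 + (-3)^2 + (-3)^2 = 44
|b|^2 = (-1)^2 + 4^2 + 1^2 + 5^2 + 2^2 = 47
(a.b)^2 = (-18)^2 = 324
|a|^2 * |b|^2 = 44 * 47 = 2068
Result = 324 - 2068 = -1744


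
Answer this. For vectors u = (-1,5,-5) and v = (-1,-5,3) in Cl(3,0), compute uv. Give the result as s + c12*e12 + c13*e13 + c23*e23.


In Cl(3,0): e_i^2 = 1, e_ie_j = -e_je_i for i != j.
Scalar part = u . v = (-1)*(-1) + 5*(-5) + (-5)*3
= 1 + (-25) + (-15) = -39
e12 coeff = (-1)*(-5) - 5*(-1) = 5 - (-5) = 10
e13 coeff = (-1)*3 - (-5)*(-1) = -3 - 5 = -8
e23 coeff = 5*3 - (-5)*(-5) = 15 - 25 = -10
uv = -39 + 10*e12 - 8*e13 - 10*e23


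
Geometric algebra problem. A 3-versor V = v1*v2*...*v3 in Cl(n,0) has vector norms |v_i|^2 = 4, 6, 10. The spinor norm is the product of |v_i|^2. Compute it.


Spinor norm N(V) = |v1|^2 * |v2|^2 * ... * |v3|^2
= 4 * 6 * 10
Running product: 4, 24, 240
N(V) = 240


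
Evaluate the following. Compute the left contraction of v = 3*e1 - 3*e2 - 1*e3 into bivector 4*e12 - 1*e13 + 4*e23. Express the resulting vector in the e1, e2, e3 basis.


Left contraction v _| B = <vB>_1 (grade-1 part of the geometric product vB).
Using e1_|e12 = e2, e2_|e12 = -e1, e1_|e13 = e3, e3_|e13 = -e1, e2_|e23 = e3, e3_|e23 = -e2:
e1 coeff: -v2*b12 - v3*b13 = -(-3)*(4) - (-1)*(-1) = 11
e2 coeff: v1*b12 - v3*b23 = (3)*(4) - (-1)*(4) = 16
e3 coeff: v1*b13 + v2*b23 = (3)*(-1) + (-3)*(4) = -15
v _| B = 11*e1 + 16*e2 - 15*e3


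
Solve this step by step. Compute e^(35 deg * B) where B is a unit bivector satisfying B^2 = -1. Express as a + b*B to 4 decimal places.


For a unit bivector B with B^2 = -1, the exponential series gives
e^(theta*B) = cos(theta) + sin(theta)*B (the GA analogue of Euler's formula).
theta = 35 degrees = 0.610865 rad
cos(35 deg) = 0.8192
sin(35 deg) = 0.5736
exp(theta*B) = 0.8192 + 0.5736*B


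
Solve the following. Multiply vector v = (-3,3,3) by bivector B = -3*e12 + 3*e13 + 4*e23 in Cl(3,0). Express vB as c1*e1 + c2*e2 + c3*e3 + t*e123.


vB has grade-1 (vector) and grade-3 (trivector) parts: vB = (v _| B) + (v ^ B).
Vector part <vB>_1:
  e1: -v2*b12 - v3*b13 = -(3)*(-3) - (3)*(3) = 0
  e2: v1*b12 - v3*b23 = (-3)*(-3) - (3)*(4) = -3
  e3: v1*b13 + v2*b23 = (-3)*(3) + (3)*(4) = 3
Trivector part <vB>_3:
  e123: v1*b23 - v2*b13 + v3*b12 = (-3)*(4) - (3)*(3) + (3)*(-3) = -30
vB = 0*e1 - 3*e2 + 3*e3 - 30*e123


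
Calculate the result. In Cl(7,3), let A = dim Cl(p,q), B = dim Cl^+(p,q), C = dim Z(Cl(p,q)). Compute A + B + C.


n = 7 + 3 = 10
Total dim = 2^10 = 1024
Even subalgebra dim = 2^9 = 512
n is even, so center dim = 1
Sum = 1024 + 512 + 1 = 1537


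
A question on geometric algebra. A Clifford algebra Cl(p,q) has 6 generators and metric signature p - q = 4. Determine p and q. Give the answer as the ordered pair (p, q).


We need p + q = 6 and p - q = 4.
Adding: 2p = 6 + 4 = 10, so p = 5.
Then q = 6 - 5 = 1.
(p, q) = (5, 1)


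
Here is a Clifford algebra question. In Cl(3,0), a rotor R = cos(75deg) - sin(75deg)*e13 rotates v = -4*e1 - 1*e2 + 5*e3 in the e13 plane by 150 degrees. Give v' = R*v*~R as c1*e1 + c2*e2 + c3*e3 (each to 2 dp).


Rotor R = cos(75deg) - sin(75deg)*e13
Rotation angle theta = 2 * 75 = 150 degrees in the e13 plane (e1 -> e3).
The component perpendicular to the plane (e2) is invariant: v'_2 = v2 = -1.00
cos(150deg) = -0.8660, sin(150deg) = 0.5000
v'_1 = v1*cos(theta) - v3*sin(theta) = -4*(-0.8660) - 5*0.5000 = 0.96
v'_3 = v1*sin(theta) + v3*cos(theta) = -4*0.5000 + 5*(-0.8660) = -6.33
v' = 0.96*e1 - 1.00*e2 - 6.33*e3


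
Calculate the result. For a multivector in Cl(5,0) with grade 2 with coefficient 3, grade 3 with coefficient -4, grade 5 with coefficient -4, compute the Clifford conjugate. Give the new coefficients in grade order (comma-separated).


Clifford conjugate sign for grade k: (-1)^(k(k+1)/2)
Grade 2: (-1)^(2*3/2) = (-1)^3 = -1, coeff 3 -> -3
Grade 3: (-1)^(3*4/2) = (-1)^6 = 1, coeff -4 -> -4
Grade 5: (-1)^(5*6/2) = (-1)^15 = -1, coeff -4 -> 4
Conjugated coefficients: -3, -4, 4


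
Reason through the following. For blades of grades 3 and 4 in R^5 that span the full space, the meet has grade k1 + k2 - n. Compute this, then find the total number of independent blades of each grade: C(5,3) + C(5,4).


Meet grade = grade(A) + grade(B) - n
= 3 + 4 - 5 = 2
C(5,3) = 10
C(5,4) = 5
dim_A + dim_B = 10 + 5 = 15


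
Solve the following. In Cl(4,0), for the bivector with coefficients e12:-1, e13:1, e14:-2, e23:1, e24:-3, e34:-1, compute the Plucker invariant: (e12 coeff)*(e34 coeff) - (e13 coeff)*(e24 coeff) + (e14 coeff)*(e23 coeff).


Plucker relation: af - be + cd
a*f = (-1)*(-1) = 1
b*e = 1*(-3) = -3
c*d = (-2)*1 = -2
af - be + cd = 1 - (-3) + (-2)
= 2


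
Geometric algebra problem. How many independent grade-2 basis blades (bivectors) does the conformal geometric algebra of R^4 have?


The conformal model of R^4 uses Cl(5,1) with m = 4 + 2 = 6 generators.
Number of grade-2 blades = C(m, 2) = C(6, 2)
= 6*5/2 = 15


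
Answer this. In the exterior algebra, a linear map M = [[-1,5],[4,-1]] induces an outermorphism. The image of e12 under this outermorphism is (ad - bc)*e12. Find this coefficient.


The outermorphism of a linear map f sends e1^e2 to f(e1)^f(e2).
f(e1) = -1*e1 + 4*e2
f(e2) = 5*e1 - 1*e2
f(e1) ^ f(e2) = (-1*e1 + 4*e2) ^ (5*e1 - 1*e2)
= (-1)*(-1)*e12 + 4*5*e21
= (1 - 20)*e12
= -19*e12
Coefficient = -19


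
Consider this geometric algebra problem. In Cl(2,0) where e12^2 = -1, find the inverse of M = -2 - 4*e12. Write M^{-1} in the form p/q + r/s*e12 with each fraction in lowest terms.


M = -2 - 4*e12, where e12^2 = -1.
Since M commutes with its reverse ~M = a - b*e12, M * ~M = a^2 - b^2*e12^2 = a^2 + b^2.
So M^{-1} = ~M / (a^2 + b^2) = (a - b*e12)/(a^2 + b^2).
a^2 + b^2 = 4 + 16 = 20
Scalar part = -2/20 = -1/10
Bivector coeff = 4/20 = 1/5
M^{-1} = -1/10 + 1/5*e12


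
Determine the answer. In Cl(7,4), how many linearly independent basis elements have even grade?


Even subalgebra dimension = 2^(n-1)
n = 7 + 4 = 11
2^(11 - 1) = 2^10 = 1024
Verification: sum of C(11,k) for even k = 1 + 55 + 330 + 462 + 165 + 11 = 1024
Result = 1024


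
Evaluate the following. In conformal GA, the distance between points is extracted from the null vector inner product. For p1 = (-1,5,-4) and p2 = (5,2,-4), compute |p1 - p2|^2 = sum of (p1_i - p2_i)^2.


p1 - p2 = (-6, 3, 0)
|p1 - p2|^2 = (-6)^2 + 3^2 + 0^2
= 36 + 9 + 0
= 45


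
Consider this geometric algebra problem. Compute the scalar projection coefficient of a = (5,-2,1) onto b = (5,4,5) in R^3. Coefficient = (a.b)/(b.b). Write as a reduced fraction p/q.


Projection coefficient = (a . b) / (b . b)
a . b = 5*5 + (-2)*4 + 1*5
= 25 + (-8) + 5 = 22
b . b = 5^2 + 4^2 + 5^2
= 25 + 16 + 25 = 66
Coefficient = 22/66
In lowest terms: 1/3


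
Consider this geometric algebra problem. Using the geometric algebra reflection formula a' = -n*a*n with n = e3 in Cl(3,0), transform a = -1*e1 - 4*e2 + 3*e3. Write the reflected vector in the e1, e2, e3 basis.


Reflection formula: a' = -n*a*n, with n = e3 (unit vector, n^2 = 1).
For reflection through hyperplane perp to e3:
The component along e3 flips sign, others stay.
a = (-1, -4, 3)
a' = (-1, -4, -3)
a' = -1*e1 - 4*e2 - 3*e3


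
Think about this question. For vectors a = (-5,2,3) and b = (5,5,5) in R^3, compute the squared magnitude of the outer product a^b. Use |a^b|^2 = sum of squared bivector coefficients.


a wedge b = (a1*b2 - a2*b1)*e12 + (a1*b3 - a3*b1)*e13 + (a2*b3 - a3*b2)*e23
e12 coeff: (-5)*5 - 2*5 = -25 - 10 = -35
e13 coeff: (-5)*5 - 3*5 = -25 - 15 = -40
e23 coeff: 2*5 - 3*5 = 10 - 15 = -5
|a wedge b|^2 = (-35)^2 + (-40)^2 + (-5)^2
= 1225 + 1600 + 25
= 2850


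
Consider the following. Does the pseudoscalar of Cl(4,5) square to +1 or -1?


The pseudoscalar I = e1...e_n (product of all n generators) of Cl(p,q) satisfies I^2 = (-1)^(q + n(n-1)/2).
p = 4, q = 5, n = p + q = 9
n(n-1)/2 = 9 * 8 / 2 = 36
Exponent = q + n(n-1)/2 = 5 + 36 = 41
I^2 = (-1)^41 = -1


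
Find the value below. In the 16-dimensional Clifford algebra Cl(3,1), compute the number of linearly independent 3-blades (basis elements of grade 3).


Number of grade-k basis blades in Cl(p,q) with n = p + q is C(n, k).
n = 3 + 1 = 4
C(4, 3) = 4! / (3! * 1!)
= 24 / (6 * 1)
= 4


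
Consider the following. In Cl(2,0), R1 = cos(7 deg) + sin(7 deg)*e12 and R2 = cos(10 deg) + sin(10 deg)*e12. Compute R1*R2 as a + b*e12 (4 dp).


Same-plane rotors commute and their half-angles add:
R1*R2 = cos(a1 + a2) + sin(a1 + a2)*e12.
a1 + a2 = 7 + 10 = 17 deg
cos(17 deg) = 0.9563
sin(17 deg) = 0.2924
R1*R2 = 0.9563 + 0.2924*e12


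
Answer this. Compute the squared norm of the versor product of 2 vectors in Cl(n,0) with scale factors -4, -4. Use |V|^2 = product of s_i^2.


Each vector v_i has |v_i|^2 = s_i^2
Squared scales: (-4)^2 = 16, (-4)^2 = 16
|V|^2 = 16 * 16
= 256


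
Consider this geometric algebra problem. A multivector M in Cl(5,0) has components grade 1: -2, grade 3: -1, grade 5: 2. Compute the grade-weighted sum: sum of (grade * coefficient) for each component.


Grade-weighted sum = sum of grade_k * coefficient_k
1*(-2) = -2
3*(-1) = -3
5*2 = 10
Total = -2 + (-3) + 10 = 5


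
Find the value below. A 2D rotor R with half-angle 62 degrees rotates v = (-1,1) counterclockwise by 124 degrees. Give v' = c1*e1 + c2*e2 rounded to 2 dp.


Rotor R = cos(62deg) - sin(62deg)*e12
Rotation angle theta = 2 * 62 = 124 degrees
v' = R*v*~R rotates v by theta.
cos(124deg) = -0.5592, sin(124deg) = 0.8290
v'_1 = -1*cos(124deg) - 1*sin(124deg)
= -1*(-0.5592) - 1*0.8290
= -0.27
v'_2 = -1*sin(124deg) + 1*cos(124deg)
= -1*0.8290 + 1*(-0.5592)
= -1.39
v' = -0.27*e1 - 1.39*e2


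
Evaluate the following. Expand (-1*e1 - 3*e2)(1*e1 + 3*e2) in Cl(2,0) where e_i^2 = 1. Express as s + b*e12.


Expand: (-1*e1 - 3*e2)(1*e1 + 3*e2)
= (-1)*1*e1e1 + (-1)*3*e1e2 + (-3)*1*e2e1 + (-3)*3*e2e2
Using e1^2 = e2^2 = 1, e2e1 = -e1e2:
Scalar part s = (-1)*1 + (-3)*3 = -1 + (-9) = -10
Bivector part b = (-1)*3 - (-3)*1 = -3 - (-3) = 0
uv = -10 + 0*e12


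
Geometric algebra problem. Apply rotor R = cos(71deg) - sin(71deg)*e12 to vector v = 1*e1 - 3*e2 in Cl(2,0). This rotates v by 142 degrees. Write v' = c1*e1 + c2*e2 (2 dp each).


Rotor R = cos(71deg) - sin(71deg)*e12
Rotation angle theta = 2 * 71 = 142 degrees
v' = R*v*~R rotates v by theta.
cos(142deg) = -0.7880, sin(142deg) = 0.6157
v'_1 = 1*cos(142deg) - (-3)*sin(142deg)
= 1*(-0.7880) - (-3)*0.6157
= 1.06
v'_2 = 1*sin(142deg) + (-3)*cos(142deg)
= 1*0.6157 + (-3)*(-0.7880)
= 2.98
v' = 1.06*e1 + 2.98*e2


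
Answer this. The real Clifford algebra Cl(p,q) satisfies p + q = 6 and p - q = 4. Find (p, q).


We need p + q = 6 and p - q = 4.
Adding: 2p = 6 + 4 = 10, so p = 5.
Then q = 6 - 5 = 1.
(p, q) = (5, 1)


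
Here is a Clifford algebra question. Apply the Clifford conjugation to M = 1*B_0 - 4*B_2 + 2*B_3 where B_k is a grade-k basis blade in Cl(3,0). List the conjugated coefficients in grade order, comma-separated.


Clifford conjugate sign for grade k: (-1)^(k(k+1)/2)
Grade 0: (-1)^(0*1/2) = (-1)^0 = 1, coeff 1 -> 1
Grade 2: (-1)^(2*3/2) = (-1)^3 = -1, coeff -4 -> 4
Grade 3: (-1)^(3*4/2) = (-1)^6 = 1, coeff 2 -> 2
Conjugated coefficients: 1, 4, 2


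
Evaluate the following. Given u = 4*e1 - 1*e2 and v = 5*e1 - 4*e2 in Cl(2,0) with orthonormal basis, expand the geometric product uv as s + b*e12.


Expand: (4*e1 - 1*e2)(5*e1 - 4*e2)
= 4*5*e1e1 + 4*(-4)*e1e2 + (-1)*5*e2e1 + (-1)*(-4)*e2e2
Using e1^2 = e2^2 = 1, e2e1 = -e1e2:
Scalar part s = 4*5 + (-1)*(-4) = 20 + 4 = 24
Bivector part b = 4*(-4) - (-1)*5 = -16 - (-5) = -11
uv = 24 - 11*e12


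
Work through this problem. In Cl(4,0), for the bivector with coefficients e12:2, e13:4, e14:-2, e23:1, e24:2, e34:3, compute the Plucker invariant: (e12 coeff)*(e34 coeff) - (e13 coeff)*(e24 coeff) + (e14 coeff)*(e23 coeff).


Plucker relation: af - be + cd
a*f = 2*3 = 6
b*e = 4*2 = 8
c*d = (-2)*1 = -2
af - be + cd = 6 - 8 + (-2)
= -4


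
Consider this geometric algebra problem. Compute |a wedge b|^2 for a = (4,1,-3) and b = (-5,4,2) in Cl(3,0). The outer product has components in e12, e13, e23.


a wedge b = (a1*b2 - a2*b1)*e12 + (a1*b3 - a3*b1)*e13 + (a2*b3 - a3*b2)*e23
e12 coeff: 4*4 - 1*(-5) = 16 - (-5) = 21
e13 coeff: 4*2 - (-3)*(-5) = 8 - 15 = -7
e23 coeff: 1*2 - (-3)*4 = 2 - (-12) = 14
|a wedge b|^2 = 21^2 + (-7)^2 + 14^2
= 441 + 49 + 196
= 686


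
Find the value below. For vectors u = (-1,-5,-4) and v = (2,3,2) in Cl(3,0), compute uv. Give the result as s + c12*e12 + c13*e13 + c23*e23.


In Cl(3,0): e_i^2 = 1, e_ie_j = -e_je_i for i != j.
Scalar part = u . v = (-1)*2 + (-5)*3 + (-4)*2
= -2 + (-15) + (-8) = -25
e12 coeff = (-1)*3 - (-5)*2 = -3 - (-10) = 7
e13 coeff = (-1)*2 - (-4)*2 = -2 - (-8) = 6
e23 coeff = (-5)*2 - (-4)*3 = -10 - (-12) = 2
uv = -25 + 7*e12 + 6*e13 + 2*e23


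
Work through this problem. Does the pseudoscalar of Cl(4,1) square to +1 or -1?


The pseudoscalar I = e1...e_n (product of all n generators) of Cl(p,q) satisfies I^2 = (-1)^(q + n(n-1)/2).
p = 4, q = 1, n = p + q = 5
n(n-1)/2 = 5 * 4 / 2 = 10
Exponent = q + n(n-1)/2 = 1 + 10 = 11
I^2 = (-1)^11 = -1


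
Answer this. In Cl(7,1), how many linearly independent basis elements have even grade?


Even subalgebra dimension = 2^(n-1)
n = 7 + 1 = 8
2^(8 - 1) = 2^7 = 128
Verification: sum of C(8,k) for even k = 1 + 28 + 70 + 28 + 1 = 128
Result = 128


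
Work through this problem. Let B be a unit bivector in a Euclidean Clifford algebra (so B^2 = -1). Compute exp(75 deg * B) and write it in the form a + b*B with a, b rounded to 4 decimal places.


For a unit bivector B with B^2 = -1, the exponential series gives
e^(theta*B) = cos(theta) + sin(theta)*B (the GA analogue of Euler's formula).
theta = 75 degrees = 1.308997 rad
cos(75 deg) = 0.2588
sin(75 deg) = 0.9659
exp(theta*B) = 0.2588 + 0.9659*B


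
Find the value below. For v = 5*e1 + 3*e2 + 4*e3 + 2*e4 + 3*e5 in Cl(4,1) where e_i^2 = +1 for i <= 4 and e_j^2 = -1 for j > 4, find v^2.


v^2 = sum of c_i^2 * e_i^2
Positive signature terms (e_i^2 = +1): 5^2 + 3^2 + 4^2 + 2^2 = 54
Negative signature terms (e_j^2 = -1): 3^2 = 9
v^2 = 54 - 9 = 45


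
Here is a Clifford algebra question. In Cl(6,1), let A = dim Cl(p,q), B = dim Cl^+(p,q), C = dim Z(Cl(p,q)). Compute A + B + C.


n = 6 + 1 = 7
Total dim = 2^7 = 128
Even subalgebra dim = 2^6 = 64
n is odd, so center dim = 2
Sum = 128 + 64 + 2 = 194


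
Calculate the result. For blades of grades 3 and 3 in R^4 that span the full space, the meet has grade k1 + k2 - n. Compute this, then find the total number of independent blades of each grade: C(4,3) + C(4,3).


Meet grade = grade(A) + grade(B) - n
= 3 + 3 - 4 = 2
C(4,3) = 4
C(4,3) = 4
dim_A + dim_B = 4 + 4 = 8


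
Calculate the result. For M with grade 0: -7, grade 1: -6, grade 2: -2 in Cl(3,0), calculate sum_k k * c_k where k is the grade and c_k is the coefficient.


Grade-weighted sum = sum of grade_k * coefficient_k
0*(-7) = 0
1*(-6) = -6
2*(-2) = -4
Total = 0 + (-6) + (-4) = -10


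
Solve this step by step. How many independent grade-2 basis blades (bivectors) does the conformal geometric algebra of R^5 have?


The conformal model of R^5 uses Cl(6,1) with m = 5 + 2 = 7 generators.
Number of grade-2 blades = C(m, 2) = C(7, 2)
= 7*6/2 = 21


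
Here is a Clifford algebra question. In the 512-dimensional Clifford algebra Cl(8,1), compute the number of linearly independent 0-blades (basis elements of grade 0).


Number of grade-k basis blades in Cl(p,q) with n = p + q is C(n, k).
n = 8 + 1 = 9
C(9, 0) = 9! / (0! * 9!)
= 362880 / (1 * 362880)
= 1


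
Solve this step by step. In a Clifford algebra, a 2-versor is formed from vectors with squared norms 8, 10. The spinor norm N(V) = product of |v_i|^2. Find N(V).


Spinor norm N(V) = |v1|^2 * |v2|^2 * ... * |v2|^2
= 8 * 10
Running product: 8, 80
N(V) = 80
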